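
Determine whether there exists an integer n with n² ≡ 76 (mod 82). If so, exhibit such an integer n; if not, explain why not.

The prime 41 divides 82, so n² ≡ 76 (mod 82) would force n² ≡ 76 ≡ 35 (mod 41).
41 is prime, so by Euler's criterion 35 is a square mod 41 iff 35^((41−1)/2) = 35^20 ≡ 1 (mod 41).
Squaring successively (mod 41): 35^2 = 1225 ≡ 36; 35^4 ≡ 36² = 1296 ≡ 25; 35^8 ≡ 25² = 625 ≡ 10; 35^16 ≡ 10² = 100 ≡ 18.
Since 20 = 16 + 4, 35^20 ≡ 18 · 25; multiplying out mod 41: 18·25 = 450 ≡ 40. Thus 35^20 ≡ 40 ≡ −1 (mod 41).
By Euler's criterion 35 is a quadratic non-residue mod 41: no n satisfies n² ≡ 35 (mod 41).
So 35 is not a square mod 41, and hence 76 is not a square mod 82.

No, no such integer exists.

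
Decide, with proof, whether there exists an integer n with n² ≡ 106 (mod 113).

n = 85 works: 85² = 7225, and 7225 − 106 = 7119 = 63·113.

n = 85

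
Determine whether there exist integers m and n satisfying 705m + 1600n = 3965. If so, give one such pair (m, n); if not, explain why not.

m = 253, n = -109

Every value of 705m + 1600n is a multiple of gcd(705, 1600) = 5; since 5 ∣ 3965, solutions exist.
Dividing through by 5 reduces the equation to 141m + 320n = 793.
Dividing repeatedly: 320 = 2·141 + 38, 141 = 3·38 + 27, 38 = 1·27 + 11, 27 = 2·11 + 5, 11 = 2·5 + 1, 5 = 5·1 + 0.
Back-substituting, 1 = 11 − 2·5 = 11 − 2·(27 − 2·11) = −2·27 + 5·11 = −2·27 + 5·(38 − 1·27) = 5·38 − 7·27 = 5·38 − 7·(141 − 3·38) = −7·141 + 26·38 = −7·141 + 26·(320 − 2·141) = 26·320 − 59·141; that is, 141·(-59) + 320·26 = 1.
Times 793: 141·(-46787) + 320·20618 = 793, so (-46787, 20618) solves it.
The general solution is m = -46787 + 320k, n = 20618 − 141k; taking k = 147 gives the smaller pair m = 253, n = -109.
Indeed 705·253 + 1600·(-109) = 178365 − 174400 = 3965.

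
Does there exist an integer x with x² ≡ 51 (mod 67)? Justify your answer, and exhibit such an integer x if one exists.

Apply Euler's criterion with the prime 67: 51 is a quadratic residue iff 51^33 ≡ 1 (mod 67), and a non-residue iff it is ≡ −1.
Repeated squaring mod 67: 51^2 = 2601 ≡ 55; 51^4 ≡ 55² = 3025 ≡ 10; 51^8 ≡ 10² = 100 ≡ 33; 51^16 ≡ 33² = 1089 ≡ 17; 51^32 ≡ 17² = 289 ≡ 21.
Since 33 = 32 + 1, 51^33 ≡ 21 · 51; multiplying out mod 67: 21·51 = 1071 ≡ 66. Thus 51^33 ≡ 66 ≡ −1 (mod 67).
The value −1 means 51 is a non-residue modulo 67, so x² ≡ 51 (mod 67) is impossible.

There is no such integer.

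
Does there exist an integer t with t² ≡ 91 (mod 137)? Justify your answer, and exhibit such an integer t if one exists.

There is no such integer.

137 is prime, so by Euler's criterion 91 is a square mod 137 iff 91^((137−1)/2) = 91^68 ≡ 1 (mod 137).
Repeated squaring mod 137: 91^2 = 8281 ≡ 61; 91^4 ≡ 61² = 3721 ≡ 22; 91^8 ≡ 22² = 484 ≡ 73; 91^16 ≡ 73² = 5329 ≡ 123; 91^32 ≡ 123² = 15129 ≡ 59; 91^64 ≡ 59² = 3481 ≡ 56.
Since 68 = 64 + 4, 91^68 ≡ 56 · 22; multiplying out mod 137: 56·22 = 1232 ≡ 136. Thus 91^68 ≡ 136 ≡ −1 (mod 137).
The value −1 means 91 is a non-residue modulo 137, so t² ≡ 91 (mod 137) is impossible.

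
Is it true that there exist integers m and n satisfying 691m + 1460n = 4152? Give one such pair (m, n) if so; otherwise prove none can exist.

Since gcd(691, 1460) = 1, every integer is an integer combination of 691 and 1460.
Dividing repeatedly: 1460 = 2·691 + 78, 691 = 8·78 + 67, 78 = 1·67 + 11, 67 = 6·11 + 1, 11 = 11·1 + 0.
Working back up the chain: 1 = 67 − 6·11 = 67 − 6·(78 − 1·67) = −6·78 + 7·67 = −6·78 + 7·(691 − 8·78) = 7·691 − 62·78 = 7·691 − 62·(1460 − 2·691) = −62·1460 + 131·691. So 691·131 + 1460·(-62) = 1.
Times 4152: 691·543912 + 1460·(-257424) = 4152, so (543912, -257424) solves it.
Subtracting 372·1460 from m and adding 372·691 to n gives the tidier solution (792, -372).
Indeed 691·792 + 1460·(-372) = 547272 − 543120 = 4152.

m = 792, n = -372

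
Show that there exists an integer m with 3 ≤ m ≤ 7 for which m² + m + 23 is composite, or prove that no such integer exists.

m = 6

At m = 6: 6² + 6 + 23 = 65 = 5·13, which is composite.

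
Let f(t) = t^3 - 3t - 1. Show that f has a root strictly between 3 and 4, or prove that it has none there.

f(3) = 17 and f(4) = 51, both positive, so a sign-change argument is unavailable; we show f keeps this sign on the whole interval.
Substitute t = 3 + u, where 0 < u < 1 on the interval. Expanding, f(3 + u) = u^3 + 9u^2 + 24u + 17.
The nonzero coefficients here are all positive, so for u > 0 every term is positive (or zero), and the constant term 17 is strictly positive.
So f is strictly positive on (3, 4); no root exists in the interval.

No.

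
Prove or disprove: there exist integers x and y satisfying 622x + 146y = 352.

Since gcd(622, 146) = 2 and 352 = 2·176, Bézout's identity guarantees a solution.
Dividing through by 2 reduces the equation to 311x + 73y = 176.
Dividing repeatedly: 311 = 4·73 + 19, 73 = 3·19 + 16, 19 = 1·16 + 3, 16 = 5·3 + 1, 3 = 3·1 + 0.
Working back up the chain: 1 = 16 − 5·3 = 16 − 5·(19 − 1·16) = −5·19 + 6·16 = −5·19 + 6·(73 − 3·19) = 6·73 − 23·19 = 6·73 − 23·(311 − 4·73) = −23·311 + 98·73. So 311·(-23) + 73·98 = 1.
Scaling by 176 gives the particular solution (x, y) = (-4048, 17248).
Shifting by a multiple of (73, −311) keeps it a solution: x = -4048 + 56·73 = 40, y = 17248 − 56·311 = -168.
Check: 622·40 + 146·(-168) = 24880 − 24528 = 352. ✓

x = 40, y = -168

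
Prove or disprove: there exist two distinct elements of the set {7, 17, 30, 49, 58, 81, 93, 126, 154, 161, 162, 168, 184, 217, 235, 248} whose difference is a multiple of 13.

Reduce each element mod 13: 7↦7, 17↦4, 30↦4, 49↦10, 58↦6, 81↦3, 93↦2, 126↦9, 154↦11, 161↦5, 162↦6, 168↦12, 184↦2, 217↦9, 235↦1, 248↦1. The residue 4 repeats (at 17 and 30), and 30 − 17 = 13 = 1·13.

Yes: 17 and 30.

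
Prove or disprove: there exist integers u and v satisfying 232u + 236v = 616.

Since gcd(232, 236) = 4 and 616 = 4·154, Bézout's identity guarantees a solution.
Dividing through by 4 reduces the equation to 58u + 59v = 154.
Dividing repeatedly: 59 = 1·58 + 1, 58 = 58·1 + 0.
Working back up the chain: 1 = 59 − 1·58. So 58·(-1) + 59·1 = 1.
Times 154: 58·(-154) + 59·154 = 154, so (-154, 154) solves it.
Shifting by a multiple of (59, −58) keeps it a solution: u = -154 + 3·59 = 23, v = 154 − 3·58 = -20.
Indeed 232·23 + 236·(-20) = 5336 − 4720 = 616.

u = 23, v = -20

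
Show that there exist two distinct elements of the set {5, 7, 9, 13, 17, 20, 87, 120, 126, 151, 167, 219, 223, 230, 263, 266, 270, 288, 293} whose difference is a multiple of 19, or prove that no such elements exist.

Two integers differ by a multiple of 19 exactly when they have the same residue mod 19. The residues are 5↦5, 7↦7, 9↦9, 13↦13, 17↦17, 20↦1, 87↦11, 120↦6, 126↦12, 151↦18, 167↦15, 219↦10, 223↦14, 230↦2, 263↦16, 266↦0, 270↦4, 288↦3, 293↦8.
All 19 residues are distinct, so no two elements differ by a multiple of 19.

No such pair exists.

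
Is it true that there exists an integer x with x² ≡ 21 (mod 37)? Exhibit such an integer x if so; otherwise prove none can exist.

x = 24 works: 24² = 576, and 576 − 21 = 555 = 15·37.

x = 24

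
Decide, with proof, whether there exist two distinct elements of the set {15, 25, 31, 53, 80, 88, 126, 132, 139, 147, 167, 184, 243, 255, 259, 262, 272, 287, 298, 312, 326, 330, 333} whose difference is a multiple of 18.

Yes: 25 and 259.

Both 25 and 259 leave remainder 7 on division by 18; their difference 234 = 13·18 is a multiple of 18.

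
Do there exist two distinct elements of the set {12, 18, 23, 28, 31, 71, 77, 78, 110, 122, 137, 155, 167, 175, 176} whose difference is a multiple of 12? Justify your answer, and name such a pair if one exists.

The pair (18, 78) works.

Both 18 and 78 leave remainder 6 on division by 12; their difference 60 = 5·12 is a multiple of 12.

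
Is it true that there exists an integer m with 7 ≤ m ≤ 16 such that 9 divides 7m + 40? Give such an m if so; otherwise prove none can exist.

m = 11

Scanning upward from m = 7 gives 89, 96, 103, 110, none divisible by 9. Try m = 11: 7·11 + 40 = 117 = 13·9, which is divisible by 9.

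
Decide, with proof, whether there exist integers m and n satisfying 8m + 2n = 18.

Since gcd(8, 2) = 2 and 18 = 2·9, Bézout's identity guarantees a solution.
Dividing through by 2 reduces the equation to 4m + 1n = 9.
The coefficient of n is 1, so setting m = 0 and n = 9 already solves it.
Check: 8·0 + 2·9 = 0 + 18 = 18. ✓

m = 0, n = 9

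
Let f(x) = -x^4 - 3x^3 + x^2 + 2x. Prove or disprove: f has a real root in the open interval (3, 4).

f has no root in that interval.

f(3) = -147 and f(4) = -424, both negative, so a sign-change argument is unavailable; we show f keeps this sign on the whole interval.
Shift to the endpoint 3: with x = 3 + u (0 < u < 1), one computes f(3 + u) = -u^4 - 15u^3 - 80u^2 - 181u - 147.
All 5 nonzero coefficients of this polynomial in u are negative; hence for u > 0 the value is a sum of negative terms (the constant -147 among them).
So f is strictly negative on (3, 4); no root exists in the interval.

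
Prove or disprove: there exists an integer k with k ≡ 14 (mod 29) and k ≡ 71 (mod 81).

Since 29 and 81 share no common factor, CRT says the pair of congruences has a solution (unique mod 2349).
Any solution of the first congruence is k = 14 + 29t; substituting into the second, 29t ≡ 71 − 14 ≡ 57 (mod 81).
Since 29·14 = 406 = 5·81 + 1, the inverse of 29 mod 81 is 14.
Multiplying by 14: t ≡ 14·57 = 798 ≡ 69 (mod 81).
With t = 69: k = 14 + 29·69 = 2015.
Indeed 2015 ≡ 14 (mod 29) and 2015 ≡ 71 (mod 81).

k = 2015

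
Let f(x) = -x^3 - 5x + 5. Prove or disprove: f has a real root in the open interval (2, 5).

f(2) = -13 and f(5) = -145, both negative.
The derivative f'(x) = -3x^2 - 5 is a quadratic with discriminant 0² − 4·(-3)·(-5) = -60 < 0; it never vanishes, so it is always negative (sign of the leading coefficient).
Hence f is strictly decreasing on ℝ, and in particular on [2, 5]. A strictly monotone function with same-sign endpoint values stays negative on the whole interval, so f has no zero in (2, 5).

No such root exists.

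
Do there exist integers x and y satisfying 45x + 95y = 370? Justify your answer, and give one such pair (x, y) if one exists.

Every value of 45x + 95y is a multiple of gcd(45, 95) = 5; since 5 ∣ 370, solutions exist.
Dividing through by 5 reduces the equation to 9x + 19y = 74.
Euclidean algorithm: 19 = 2·9 + 1, 9 = 9·1 + 0.
Back-substituting, 1 = 19 − 2·9; that is, 9·(-2) + 19·1 = 1.
Times 74: 9·(-148) + 19·74 = 74, so (-148, 74) solves it.
Shifting by a multiple of (19, −9) keeps it a solution: x = -148 + 8·19 = 4, y = 74 − 8·9 = 2.
Indeed 45·4 + 95·2 = 180 + 190 = 370.

x = 4, y = 2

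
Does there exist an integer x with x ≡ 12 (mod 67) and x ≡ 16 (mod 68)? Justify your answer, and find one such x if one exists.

x = 4300

The moduli 67 and 68 are coprime, so by the Chinese Remainder Theorem a unique solution modulo 4556 exists.
Any solution of the first congruence is x = 12 + 67t; substituting into the second, 67t ≡ 16 − 12 ≡ 4 (mod 68).
Invert 67 mod 68 by the Euclidean algorithm: 68 = 1·67 + 1, 67 = 67·1 + 0; back-substituting, 1 = 68 − 1·67. Hence 67·(-1) ≡ 1, so 67⁻¹ ≡ -1 ≡ 67 (mod 68).
Therefore t ≡ 67·4 = 268 ≡ 64 (mod 68).
Taking t = 64 gives x = 12 + 67·64 = 4300.
Check: 4300 mod 67 = 12, 4300 mod 68 = 16. ✓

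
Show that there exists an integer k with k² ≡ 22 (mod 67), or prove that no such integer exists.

Take k = 42. Then 42² = 1764 = 26·67 + 22, so 42² ≡ 22 (mod 67).

k = 42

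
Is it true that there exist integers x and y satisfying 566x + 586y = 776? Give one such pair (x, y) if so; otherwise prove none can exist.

gcd(566, 586) = 2, and 2 divides 776, so integer solutions exist.
Dividing through by 2 reduces the equation to 283x + 293y = 388.
Dividing repeatedly: 293 = 1·283 + 10, 283 = 28·10 + 3, 10 = 3·3 + 1, 3 = 3·1 + 0.
Working back up the chain: 1 = 10 − 3·3 = 10 − 3·(283 − 28·10) = −3·283 + 85·10 = −3·283 + 85·(293 − 1·283) = 85·293 − 88·283. So 283·(-88) + 293·85 = 1.
Times 388: 283·(-34144) + 293·32980 = 388, so (-34144, 32980) solves it.
Shifting by a multiple of (293, −283) keeps it a solution: x = -34144 + 117·293 = 137, y = 32980 − 117·283 = -131.
Indeed 566·137 + 586·(-131) = 77542 − 76766 = 776.

x = 137, y = -131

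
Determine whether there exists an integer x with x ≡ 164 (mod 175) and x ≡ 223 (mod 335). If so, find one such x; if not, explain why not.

There is no such integer.

Reduce both congruences modulo 5, which divides 175 and 335: they say x ≡ 164 (mod 5) and x ≡ 223 (mod 5).
However 164 ≡ 4 and 223 ≡ 3 (mod 5), and 4 ≠ 3.
So no integer satisfies both congruences.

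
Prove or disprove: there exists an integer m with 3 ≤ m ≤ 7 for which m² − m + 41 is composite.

No such integer m in that range exists.

The values for m = 3, 4, …, 7 are 47, 53, 61, 71, 83, and each of these is prime.
So no value in the range makes the expression composite.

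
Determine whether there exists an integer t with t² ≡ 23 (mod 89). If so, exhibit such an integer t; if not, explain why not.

No such integer exists.

89 is prime, so by Euler's criterion 23 is a square mod 89 iff 23^((89−1)/2) = 23^44 ≡ 1 (mod 89).
Repeated squaring mod 89: 23^2 = 529 ≡ 84; 23^4 ≡ 84² = 7056 ≡ 25; 23^8 ≡ 25² = 625 ≡ 2; 23^16 ≡ 2² = 4 ≡ 4; 23^32 ≡ 4² = 16 ≡ 16.
Since 44 = 32 + 8 + 4, 23^44 ≡ 16 · 2 · 25; multiplying out mod 89: 16·2 = 32 ≡ 32, then 32·25 = 800 ≡ 88. Thus 23^44 ≡ 88 ≡ −1 (mod 89).
By Euler's criterion 23 is a quadratic non-residue mod 89: no t satisfies t² ≡ 23 (mod 89).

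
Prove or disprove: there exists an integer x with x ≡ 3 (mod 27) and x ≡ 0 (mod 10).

Since 27 and 10 share no common factor, CRT says the pair of congruences has a solution (unique mod 270).
Write x = 3 + 27t and require 3 + 27t ≡ 0 (mod 10), i.e. 27t ≡ 7 (mod 10).
27 ≡ 7 (mod 10), so this reads 7t ≡ 7 (mod 10). To invert 7 modulo 10: 10 = 1·7 + 3, 7 = 2·3 + 1, 3 = 3·1 + 0, and unwinding, 1 = 7 − 2·3 = 7 − 2·(10 − 1·7) = −2·10 + 3·7. Thus 7⁻¹ ≡ 3 (mod 10).
Multiplying by 3: t ≡ 3·7 = 21 ≡ 1 (mod 10).
Taking t = 1 gives x = 3 + 27·1 = 30.
Check: 30 mod 27 = 3, 30 mod 10 = 0. ✓

x = 30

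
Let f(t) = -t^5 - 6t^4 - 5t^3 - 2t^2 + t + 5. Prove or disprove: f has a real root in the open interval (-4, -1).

f(-4) = -223 and f(-1) = 2, which have opposite signs.
f is continuous everywhere (it is a polynomial), in particular on [-4, -1].
By the Intermediate Value Theorem f must vanish at some point of (-4, -1).

Such a root exists.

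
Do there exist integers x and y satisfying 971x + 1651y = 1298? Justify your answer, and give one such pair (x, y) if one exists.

x = 1450, y = -852

971 and 1651 are coprime, so 971x + 1651y ranges over all of ℤ.
Euclidean algorithm: 1651 = 1·971 + 680, 971 = 1·680 + 291, 680 = 2·291 + 98, 291 = 2·98 + 95, 98 = 1·95 + 3, 95 = 31·3 + 2, 3 = 1·2 + 1, 2 = 2·1 + 0.
Working back up the chain: 1 = 3 − 1·2 = 3 − (95 − 31·3) = −95 + 32·3 = −95 + 32·(98 − 1·95) = 32·98 − 33·95 = 32·98 − 33·(291 − 2·98) = −33·291 + 98·98 = −33·291 + 98·(680 − 2·291) = 98·680 − 229·291 = 98·680 − 229·(971 − 1·680) = −229·971 + 327·680 = −229·971 + 327·(1651 − 1·971) = 327·1651 − 556·971. So 971·(-556) + 1651·327 = 1.
Times 1298: 971·(-721688) + 1651·424446 = 1298, so (-721688, 424446) solves it.
The general solution is x = -721688 + 1651k, y = 424446 − 971k; taking k = 438 gives the smaller pair x = 1450, y = -852.
Check: 971·1450 + 1651·(-852) = 1407950 − 1406652 = 1298. ✓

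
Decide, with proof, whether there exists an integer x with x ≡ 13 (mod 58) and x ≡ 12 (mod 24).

Both moduli are multiples of 2 = gcd(58, 24), so any solution would satisfy x ≡ 13 and x ≡ 12 modulo 2 simultaneously.
These are incompatible: 13 − 12 = 1 is not divisible by 2.
Therefore no such x exists.

There is no such integer.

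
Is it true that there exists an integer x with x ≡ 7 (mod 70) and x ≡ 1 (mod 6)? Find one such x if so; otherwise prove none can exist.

x = 7

Here gcd(70, 6) = 2, and both 7 and 1 leave remainder 1 mod 2, so the system is consistent.
The smallest candidate x = 7 works directly: 7 ≡ 1 (mod 6).
Indeed 7 ≡ 7 (mod 70) and 7 ≡ 1 (mod 6).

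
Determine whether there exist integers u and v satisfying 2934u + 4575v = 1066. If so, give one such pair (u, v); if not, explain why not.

Any value of 2934u + 4575v is a multiple of gcd(2934, 4575) = 3.
But 1066 = 3·355 + 1, so 3 ∤ 1066.
Therefore 2934u + 4575v = 1066 has no solution in integers.

There are no such integers.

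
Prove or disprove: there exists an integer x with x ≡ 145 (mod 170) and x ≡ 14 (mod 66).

There is no such integer.

Reduce both congruences modulo 2, which divides 170 and 66: they say x ≡ 145 (mod 2) and x ≡ 14 (mod 2).
However 145 ≡ 1 and 14 ≡ 0 (mod 2), and 1 ≠ 0.
Therefore no such x exists.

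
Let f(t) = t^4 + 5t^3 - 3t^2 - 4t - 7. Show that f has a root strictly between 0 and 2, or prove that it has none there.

Yes, f has a root in the interval.

f(0) = -7 and f(2) = 29, which have opposite signs.
Since f is a polynomial it is continuous on [0, 2].
By the Intermediate Value Theorem, f takes the value 0 somewhere in the open interval.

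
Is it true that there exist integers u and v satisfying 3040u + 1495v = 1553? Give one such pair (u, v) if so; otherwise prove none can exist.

gcd(3040, 1495) = 5, so every integer of the form 3040u + 1495v is a multiple of 5.
But 1553 is not a multiple of 5 (it leaves remainder 3).
Hence no integers u, v satisfy the equation.

There are no such integers.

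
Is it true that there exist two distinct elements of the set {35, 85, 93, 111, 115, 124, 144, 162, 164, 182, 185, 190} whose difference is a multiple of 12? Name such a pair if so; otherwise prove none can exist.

No such pair exists.

Reduce each element modulo 12: 35↦11, 85↦1, 93↦9, 111↦3, 115↦7, 124↦4, 144↦0, 162↦6, 164↦8, 182↦2, 185↦5, 190↦10.
All 12 residues are distinct, so no two elements differ by a multiple of 12.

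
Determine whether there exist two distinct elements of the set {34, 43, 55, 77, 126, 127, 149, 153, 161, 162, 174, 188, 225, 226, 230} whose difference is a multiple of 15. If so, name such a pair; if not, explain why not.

No such pair exists.

Two integers differ by a multiple of 15 exactly when they have the same residue mod 15. The residues are 34↦4, 43↦13, 55↦10, 77↦2, 126↦6, 127↦7, 149↦14, 153↦3, 161↦11, 162↦12, 174↦9, 188↦8, 225↦0, 226↦1, 230↦5.
These 15 residues are pairwise different, hence no difference of two elements is divisible by 15.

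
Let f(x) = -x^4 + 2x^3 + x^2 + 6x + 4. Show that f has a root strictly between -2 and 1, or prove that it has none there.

f(-2) = -36 and f(1) = 12, which have opposite signs.
Since f is a polynomial it is continuous on [-2, 1].
By the Intermediate Value Theorem f must vanish at some point of (-2, 1).

Such a root exists.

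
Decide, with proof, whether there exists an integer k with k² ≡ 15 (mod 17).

Take k = 10. Then 10² = 100 = 5·17 + 15, so 10² ≡ 15 (mod 17).

k = 10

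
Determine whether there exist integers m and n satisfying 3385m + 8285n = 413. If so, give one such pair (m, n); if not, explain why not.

No, no such integers exist.

Both 3385 and 8285 are divisible by gcd(3385, 8285) = 5, hence so is any combination 3385m + 8285n.
However 413 leaves remainder 3 on division by 5.
Therefore 3385m + 8285n = 413 has no solution in integers.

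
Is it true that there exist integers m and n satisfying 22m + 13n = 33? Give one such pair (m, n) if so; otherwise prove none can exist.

Since gcd(22, 13) = 1, every integer is an integer combination of 22 and 13.
Dividing repeatedly: 22 = 1·13 + 9, 13 = 1·9 + 4, 9 = 2·4 + 1, 4 = 4·1 + 0.
Working back up the chain: 1 = 9 − 2·4 = 9 − 2·(13 − 1·9) = −2·13 + 3·9 = −2·13 + 3·(22 − 1·13) = 3·22 − 5·13. So 22·3 + 13·(-5) = 1.
Times 33: 22·99 + 13·(-165) = 33, so (99, -165) solves it.
Subtracting 7·13 from m and adding 7·22 to n gives the tidier solution (8, -11).
Indeed 22·8 + 13·(-11) = 176 − 143 = 33.

m = 8, n = -11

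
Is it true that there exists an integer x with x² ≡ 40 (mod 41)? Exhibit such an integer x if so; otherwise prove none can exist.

x = 32

Take x = 32. Then 32² = 1024 = 24·41 + 40, so 32² ≡ 40 (mod 41).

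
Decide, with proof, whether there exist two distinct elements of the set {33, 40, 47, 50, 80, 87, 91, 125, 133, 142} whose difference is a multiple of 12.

Residues mod 12: 33↦9, 40↦4, 47↦11, 50↦2, 80↦8, 87↦3, 91↦7, 125↦5, 133↦1, 142↦10.
No residue repeats among the 10 elements, so no pair has difference ≡ 0 (mod 12).

There is no such pair.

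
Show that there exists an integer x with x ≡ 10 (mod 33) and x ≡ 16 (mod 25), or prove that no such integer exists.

Since 33 and 25 share no common factor, CRT says the pair of congruences has a solution (unique mod 825).
Write x = 10 + 33t and require 10 + 33t ≡ 16 (mod 25), i.e. 33t ≡ 6 (mod 25).
33 ≡ 8 (mod 25), so this reads 8t ≡ 6 (mod 25). To invert 8 modulo 25: 25 = 3·8 + 1, 8 = 8·1 + 0, and unwinding, 1 = 25 − 3·8. Thus 8⁻¹ ≡ -3 ≡ 22 (mod 25).
Multiplying by 22: t ≡ 22·6 = 132 ≡ 7 (mod 25).
With t = 7: x = 10 + 33·7 = 241.
Indeed 241 ≡ 10 (mod 33) and 241 ≡ 16 (mod 25).

x = 241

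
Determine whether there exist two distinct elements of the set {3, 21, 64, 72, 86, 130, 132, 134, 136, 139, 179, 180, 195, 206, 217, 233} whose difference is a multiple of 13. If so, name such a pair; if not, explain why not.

Reduce each element mod 13: 3↦3, 21↦8, 64↦12, 72↦7, 86↦8, 130↦0, 132↦2, 134↦4, 136↦6, 139↦9, 179↦10, 180↦11, 195↦0, 206↦11, 217↦9, 233↦12. The residue 8 repeats (at 21 and 86), and 86 − 21 = 65 = 5·13.

Yes: 21 and 86.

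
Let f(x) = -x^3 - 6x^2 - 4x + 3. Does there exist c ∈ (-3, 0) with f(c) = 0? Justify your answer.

Such a root exists.

f(-3) = -12 and f(0) = 3, which have opposite signs.
As a polynomial, f is continuous on every closed interval.
By the Intermediate Value Theorem, f takes the value 0 somewhere in the open interval.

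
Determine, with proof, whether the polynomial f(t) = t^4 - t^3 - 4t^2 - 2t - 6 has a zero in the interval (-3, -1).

f(-3) = 72 and f(-1) = -6, which have opposite signs.
Since f is a polynomial it is continuous on [-3, -1].
By the Intermediate Value Theorem, f takes the value 0 somewhere in the open interval.

Yes, f has a root in the interval.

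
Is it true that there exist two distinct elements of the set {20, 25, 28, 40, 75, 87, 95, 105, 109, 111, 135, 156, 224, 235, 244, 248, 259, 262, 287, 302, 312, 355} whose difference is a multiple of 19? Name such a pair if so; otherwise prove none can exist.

20 mod 19 = 1 and 248 mod 19 = 1, so 248 − 20 = 228 = 12·19.

Yes: 20 and 248.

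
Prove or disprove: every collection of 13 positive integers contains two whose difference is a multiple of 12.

Yes, this is always true.

There are exactly 12 possible remainders on division by 12.
Since 13 > 12, two of the 13 integers must share a residue class by the pigeonhole principle; call them a and b.
Then a ≡ b (mod 12), i.e. 12 ∣ (a − b).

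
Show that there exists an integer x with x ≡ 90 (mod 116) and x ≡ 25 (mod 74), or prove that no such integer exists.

There is no such integer.

Both moduli are multiples of 2 = gcd(116, 74), so any solution would satisfy x ≡ 90 and x ≡ 25 modulo 2 simultaneously.
But 90 mod 2 = 0 while 25 mod 2 = 1, a contradiction.
Hence the system has no solution.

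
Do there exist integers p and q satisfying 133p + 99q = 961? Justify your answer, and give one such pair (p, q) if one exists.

133 and 99 are coprime, so 133p + 99q ranges over all of ℤ.
Run the Euclidean algorithm on 133 and 99: 133 = 1·99 + 34, 99 = 2·34 + 31, 34 = 1·31 + 3, 31 = 10·3 + 1, 3 = 3·1 + 0.
Working back up the chain: 1 = 31 − 10·3 = 31 − 10·(34 − 1·31) = −10·34 + 11·31 = −10·34 + 11·(99 − 2·34) = 11·99 − 32·34 = 11·99 − 32·(133 − 1·99) = −32·133 + 43·99. So 133·(-32) + 99·43 = 1.
Multiplying through by 961: p = (-32)·961 = -30752, q = 43·961 = 41323 is a solution.
The general solution is p = -30752 + 99k, q = 41323 − 133k; taking k = 311 gives the smaller pair p = 37, q = -40.
Check: 133·37 + 99·(-40) = 4921 − 3960 = 961. ✓

p = 37, q = -40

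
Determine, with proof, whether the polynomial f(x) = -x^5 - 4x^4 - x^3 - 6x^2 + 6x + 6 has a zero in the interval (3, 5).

No.

The endpoint values f(3) = -624 and f(5) = -5864 are both negative. Claim: f(x) < 0 for every x in (3, 5).
Shift to the endpoint 3: with x = 3 + u (0 < u < 2), one computes f(3 + u) = -u^5 - 19u^4 - 139u^3 - 501u^2 - 894u - 624.
All 6 nonzero coefficients of this polynomial in u are negative; hence for u > 0 the value is a sum of negative terms (the constant -624 among them).
Therefore f(x) < 0 throughout (3, 5), and f has no zero there.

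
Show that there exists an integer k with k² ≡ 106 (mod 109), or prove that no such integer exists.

k = 91

k = 91 works: 91² = 8281, and 8281 − 106 = 8175 = 75·109.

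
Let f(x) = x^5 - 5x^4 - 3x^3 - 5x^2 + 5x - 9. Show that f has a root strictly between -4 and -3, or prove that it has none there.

The endpoint values f(-4) = -2221 and f(-3) = -636 are both negative. Claim: f(x) < 0 for every x in (-4, -3).
Shift to the endpoint -3: with x = -3 − u (0 < u < 1), one computes f(-3 − u) = -u^5 - 20u^4 - 147u^3 - 518u^2 - 899u - 636.
The nonzero coefficients here are all negative, so for u > 0 every term is negative (or zero), and the constant term -636 is strictly negative.
So f is strictly negative on (-4, -3); no root exists in the interval.

No such root exists.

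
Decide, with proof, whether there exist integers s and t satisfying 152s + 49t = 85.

s = 17, t = -51

152 and 49 are coprime, so 152s + 49t ranges over all of ℤ.
Dividing repeatedly: 152 = 3·49 + 5, 49 = 9·5 + 4, 5 = 1·4 + 1, 4 = 4·1 + 0.
Unwinding: 1 = 5 − 1·4 = 5 − (49 − 9·5) = −49 + 10·5 = −49 + 10·(152 − 3·49) = 10·152 − 31·49, i.e. 152·10 + 49·(-31) = 1.
Multiplying through by 85: s = 10·85 = 850, t = (-31)·85 = -2635 is a solution.
Shifting by a multiple of (49, −152) keeps it a solution: s = 850 − 17·49 = 17, t = -2635 + 17·152 = -51.
Check: 152·17 + 49·(-51) = 2584 − 2499 = 85. ✓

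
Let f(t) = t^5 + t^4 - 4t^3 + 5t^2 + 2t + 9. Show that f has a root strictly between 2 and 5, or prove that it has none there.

f(2) = 49 and f(5) = 3394, both positive, so a sign-change argument is unavailable; we show f keeps this sign on the whole interval.
Shift to the endpoint 2: with t = 2 + u (0 < u < 3), one computes f(2 + u) = u^5 + 11u^4 + 44u^3 + 85u^2 + 86u + 49.
All 6 nonzero coefficients of this polynomial in u are positive; hence for u > 0 the value is a sum of positive terms (the constant 49 among them).
Therefore f(t) > 0 throughout (2, 5), and f has no zero there.

No such root exists.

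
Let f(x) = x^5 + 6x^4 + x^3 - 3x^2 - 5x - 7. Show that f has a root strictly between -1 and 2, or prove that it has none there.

f(-1) = -1 and f(2) = 107, which have opposite signs.
As a polynomial, f is continuous on every closed interval.
By the Intermediate Value Theorem f must vanish at some point of (-1, 2).

Yes, f has a root in the interval.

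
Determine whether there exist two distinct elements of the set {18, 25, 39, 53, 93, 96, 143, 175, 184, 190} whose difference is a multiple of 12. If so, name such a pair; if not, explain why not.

No, no such pair exists.

Two integers differ by a multiple of 12 exactly when they have the same residue mod 12. The residues are 18↦6, 25↦1, 39↦3, 53↦5, 93↦9, 96↦0, 143↦11, 175↦7, 184↦4, 190↦10.
All 10 residues are distinct, so no two elements differ by a multiple of 12.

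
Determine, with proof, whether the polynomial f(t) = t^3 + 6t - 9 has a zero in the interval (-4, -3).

f(-4) = -97 and f(-3) = -54, both negative.
The derivative f'(t) = 3t^2 + 6 is a quadratic with discriminant 0² − 4·3·6 = -72 < 0; it never vanishes, so it is always positive (sign of the leading coefficient).
So f is strictly increasing; between -4 and -3 its values lie between f(-4) = -97 and f(-3) = -54, all negative. Therefore f has no root in (-4, -3).

No.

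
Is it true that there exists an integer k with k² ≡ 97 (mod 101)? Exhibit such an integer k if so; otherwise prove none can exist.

k = 20

k = 20 works: 20² = 400, and 400 − 97 = 303 = 3·101.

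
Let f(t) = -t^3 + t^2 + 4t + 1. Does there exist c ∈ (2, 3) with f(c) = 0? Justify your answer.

Yes, such a c exists.

f(2) = 5 and f(3) = -5, which have opposite signs.
As a polynomial, f is continuous on every closed interval.
So by the Intermediate Value Theorem there is a c strictly between 2 and 3 with f(c) = 0.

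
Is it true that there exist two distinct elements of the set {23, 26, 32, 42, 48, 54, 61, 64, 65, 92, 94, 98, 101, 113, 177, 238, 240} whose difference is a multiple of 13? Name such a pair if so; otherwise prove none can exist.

Yes: 23 and 101.

23 mod 13 = 10 and 101 mod 13 = 10, so 101 − 23 = 78 = 6·13.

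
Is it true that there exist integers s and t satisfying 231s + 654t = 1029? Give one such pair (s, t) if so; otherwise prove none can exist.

s = 163, t = -56

Since gcd(231, 654) = 3 and 1029 = 3·343, Bézout's identity guarantees a solution.
Dividing through by 3 reduces the equation to 77s + 218t = 343.
Dividing repeatedly: 218 = 2·77 + 64, 77 = 1·64 + 13, 64 = 4·13 + 12, 13 = 1·12 + 1, 12 = 12·1 + 0.
Back-substituting, 1 = 13 − 1·12 = 13 − (64 − 4·13) = −64 + 5·13 = −64 + 5·(77 − 1·64) = 5·77 − 6·64 = 5·77 − 6·(218 − 2·77) = −6·218 + 17·77; that is, 77·17 + 218·(-6) = 1.
Multiplying through by 343: s = 17·343 = 5831, t = (-6)·343 = -2058 is a solution.
Shifting by a multiple of (218, −77) keeps it a solution: s = 5831 − 26·218 = 163, t = -2058 + 26·77 = -56.
Indeed 231·163 + 654·(-56) = 37653 − 36624 = 1029.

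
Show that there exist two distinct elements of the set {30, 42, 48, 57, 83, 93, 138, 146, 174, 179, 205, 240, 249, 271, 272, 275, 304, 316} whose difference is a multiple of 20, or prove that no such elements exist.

Two integers differ by a multiple of 20 exactly when they have the same residue mod 20. The residues are 30↦10, 42↦2, 48↦8, 57↦17, 83↦3, 93↦13, 138↦18, 146↦6, 174↦14, 179↦19, 205↦5, 240↦0, 249↦9, 271↦11, 272↦12, 275↦15, 304↦4, 316↦16.
These 18 residues are pairwise different, hence no difference of two elements is divisible by 20.

There is no such pair.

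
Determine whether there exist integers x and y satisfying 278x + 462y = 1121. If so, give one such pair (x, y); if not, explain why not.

There are no such integers.

Both 278 and 462 are divisible by gcd(278, 462) = 2, hence so is any combination 278x + 462y.
But 1121 = 2·560 + 1, so 2 ∤ 1121.
Hence no integers x, y satisfy the equation.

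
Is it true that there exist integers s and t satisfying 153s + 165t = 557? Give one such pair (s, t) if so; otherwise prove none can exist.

No such integers exist.

gcd(153, 165) = 3, so every integer of the form 153s + 165t is a multiple of 3.
However 557 leaves remainder 2 on division by 3.
Hence no integers s, t satisfy the equation.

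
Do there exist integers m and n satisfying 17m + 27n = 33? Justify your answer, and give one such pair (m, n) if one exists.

17 and 27 are coprime, so 17m + 27n ranges over all of ℤ.
Run the Euclidean algorithm on 27 and 17: 27 = 1·17 + 10, 17 = 1·10 + 7, 10 = 1·7 + 3, 7 = 2·3 + 1, 3 = 3·1 + 0.
Back-substituting, 1 = 7 − 2·3 = 7 − 2·(10 − 1·7) = −2·10 + 3·7 = −2·10 + 3·(17 − 1·10) = 3·17 − 5·10 = 3·17 − 5·(27 − 1·17) = −5·27 + 8·17; that is, 17·8 + 27·(-5) = 1.
Times 33: 17·264 + 27·(-165) = 33, so (264, -165) solves it.
Subtracting 9·27 from m and adding 9·17 to n gives the tidier solution (21, -12).
Check: 17·21 + 27·(-12) = 357 − 324 = 33. ✓

m = 21, n = -12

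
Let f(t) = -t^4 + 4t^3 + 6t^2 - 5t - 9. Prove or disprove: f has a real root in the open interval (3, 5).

Such a root exists.

f(3) = 57 and f(5) = -9, which have opposite signs.
f is continuous everywhere (it is a polynomial), in particular on [3, 5].
By the Intermediate Value Theorem f must vanish at some point of (3, 5).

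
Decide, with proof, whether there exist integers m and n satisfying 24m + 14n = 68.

Every value of 24m + 14n is a multiple of gcd(24, 14) = 2; since 2 ∣ 68, solutions exist.
Dividing through by 2 reduces the equation to 12m + 7n = 34.
Dividing repeatedly: 12 = 1·7 + 5, 7 = 1·5 + 2, 5 = 2·2 + 1, 2 = 2·1 + 0.
Back-substituting, 1 = 5 − 2·2 = 5 − 2·(7 − 1·5) = −2·7 + 3·5 = −2·7 + 3·(12 − 1·7) = 3·12 − 5·7; that is, 12·3 + 7·(-5) = 1.
Scaling by 34 gives the particular solution (m, n) = (102, -170).
Shifting by a multiple of (7, −12) keeps it a solution: m = 102 − 14·7 = 4, n = -170 + 14·12 = -2.
Indeed 24·4 + 14·(-2) = 96 − 28 = 68.

m = 4, n = -2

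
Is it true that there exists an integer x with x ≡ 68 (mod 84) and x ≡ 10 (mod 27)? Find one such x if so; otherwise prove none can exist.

gcd(84, 27) = 3. If x ≡ 68 (mod 84) and x ≡ 10 (mod 27), then x ≡ 68 (mod 3) and x ≡ 10 (mod 3).
These are incompatible: 68 − 10 = 58 is not divisible by 3.
So no integer satisfies both congruences.

No such integer exists.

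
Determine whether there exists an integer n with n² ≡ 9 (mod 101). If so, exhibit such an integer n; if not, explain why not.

n = 98 works: 98² = 9604, and 9604 − 9 = 9595 = 95·101.

n = 98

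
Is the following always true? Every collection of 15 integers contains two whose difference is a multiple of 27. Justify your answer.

Try 15 consecutive integers, 71, 72, …, 85. Their remainders mod 27 are 17, 18, 19, 20, 21, 22, 23, 24, 25, 26, 0, 1, 2, 3, 4 — pairwise different, as any 15 ≤ 27 consecutive integers have distinct residues.
Any two of them differ by at most 14 < 27 and by at least 1, so no difference is a multiple of 27.

No; for instance {71, 72, 73, 74, 75, 76, 77, 78, 79, 80, 81, 82, 83, 84, 85} is a counterexample.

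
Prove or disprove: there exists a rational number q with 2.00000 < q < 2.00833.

q = 243/121

Multiplying by 121: 121·2.00000 = 242.00000 and 121·2.00833 = 243.00793, so the integer 243 lies strictly between them.
Dividing back, 2.00000 < 243/121 < 2.00833, and 243/121 is rational.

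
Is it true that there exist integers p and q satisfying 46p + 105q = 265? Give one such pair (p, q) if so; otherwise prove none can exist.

Since gcd(46, 105) = 1, every integer is an integer combination of 46 and 105.
Run the Euclidean algorithm on 105 and 46: 105 = 2·46 + 13, 46 = 3·13 + 7, 13 = 1·7 + 6, 7 = 1·6 + 1, 6 = 6·1 + 0.
Unwinding: 1 = 7 − 1·6 = 7 − (13 − 1·7) = −13 + 2·7 = −13 + 2·(46 − 3·13) = 2·46 − 7·13 = 2·46 − 7·(105 − 2·46) = −7·105 + 16·46, i.e. 46·16 + 105·(-7) = 1.
Scaling by 265 gives the particular solution (p, q) = (4240, -1855).
Subtracting 40·105 from p and adding 40·46 to q gives the tidier solution (40, -15).
Check: 46·40 + 105·(-15) = 1840 − 1575 = 265. ✓

p = 40, q = -15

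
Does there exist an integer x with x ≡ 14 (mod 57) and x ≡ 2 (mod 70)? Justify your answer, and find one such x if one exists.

gcd(57, 70) = 1, so the Chinese Remainder Theorem guarantees exactly one residue class mod 3990 satisfying both.
Write x = 14 + 57t and require 14 + 57t ≡ 2 (mod 70), i.e. 57t ≡ 58 (mod 70).
Since 57·43 = 2451 = 35·70 + 1, the inverse of 57 mod 70 is 43.
Multiplying by 43: t ≡ 43·58 = 2494 ≡ 44 (mod 70).
Taking t = 44 gives x = 14 + 57·44 = 2522.
Check: 2522 mod 57 = 14, 2522 mod 70 = 2. ✓

x = 2522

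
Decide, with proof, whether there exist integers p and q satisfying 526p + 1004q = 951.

gcd(526, 1004) = 2, so every integer of the form 526p + 1004q is a multiple of 2.
However 951 leaves remainder 1 on division by 2.
So the equation is unsolvable over ℤ.

There are no such integers.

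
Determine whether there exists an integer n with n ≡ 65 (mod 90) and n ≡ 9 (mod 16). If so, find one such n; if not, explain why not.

n = 425

gcd(90, 16) = 2. A simultaneous solution exists iff 65 ≡ 9 (mod 2); here 65 mod 2 = 1 = 9 mod 2, so it does.
The integers ≡ 65 (mod 90) are 65, 155, 245, 335, 425, …; their remainders mod 16 are 1, 11, 5, 15, 9, so n = 425 is the first that is ≡ 9 (mod 16).
Verify: 425 = 4·90 + 65 and 425 = 26·16 + 9. ✓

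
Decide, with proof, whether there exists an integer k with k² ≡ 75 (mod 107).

k = 90

k = 90 works: 90² = 8100, and 8100 − 75 = 8025 = 75·107.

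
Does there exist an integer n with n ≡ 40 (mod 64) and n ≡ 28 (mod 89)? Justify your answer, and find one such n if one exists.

n = 3944

Since 64 and 89 share no common factor, CRT says the pair of congruences has a solution (unique mod 5696).
Write n = 40 + 64t and require 40 + 64t ≡ 28 (mod 89), i.e. 64t ≡ 77 (mod 89).
Invert 64 mod 89 by the Euclidean algorithm: 89 = 1·64 + 25, 64 = 2·25 + 14, 25 = 1·14 + 11, 14 = 1·11 + 3, 11 = 3·3 + 2, 3 = 1·2 + 1, 2 = 2·1 + 0; back-substituting, 1 = 3 − 1·2 = 3 − (11 − 3·3) = −11 + 4·3 = −11 + 4·(14 − 1·11) = 4·14 − 5·11 = 4·14 − 5·(25 − 1·14) = −5·25 + 9·14 = −5·25 + 9·(64 − 2·25) = 9·64 − 23·25 = 9·64 − 23·(89 − 1·64) = −23·89 + 32·64. Hence 64·32 ≡ 1, so 64⁻¹ ≡ 32 (mod 89).
Therefore t ≡ 32·77 = 2464 ≡ 61 (mod 89).
With t = 61: n = 40 + 64·61 = 3944.
Verify: 3944 = 61·64 + 40 and 3944 = 44·89 + 28. ✓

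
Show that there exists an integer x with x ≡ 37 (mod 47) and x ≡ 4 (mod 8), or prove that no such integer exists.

x = 84

The moduli 47 and 8 are coprime, so by the Chinese Remainder Theorem a unique solution modulo 376 exists.
Write x = 37 + 47t and require 37 + 47t ≡ 4 (mod 8), i.e. 47t ≡ 7 (mod 8).
47 ≡ 7 (mod 8), so this reads 7t ≡ 7 (mod 8). Since 7·7 = 49 = 6·8 + 1, the inverse of 7 mod 8 is 7.
Multiplying by 7: t ≡ 7·7 = 49 ≡ 1 (mod 8).
With t = 1: x = 37 + 47·1 = 84.
Verify: 84 = 1·47 + 37 and 84 = 10·8 + 4. ✓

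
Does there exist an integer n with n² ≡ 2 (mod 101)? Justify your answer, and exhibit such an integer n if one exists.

101 is prime, so by Euler's criterion 2 is a square mod 101 iff 2^((101−1)/2) = 2^50 ≡ 1 (mod 101).
Repeated squaring mod 101: 2^2 = 4 ≡ 4; 2^4 ≡ 4² = 16 ≡ 16; 2^8 ≡ 16² = 256 ≡ 54; 2^16 ≡ 54² = 2916 ≡ 88; 2^32 ≡ 88² = 7744 ≡ 68.
Since 50 = 32 + 16 + 2, 2^50 ≡ 68 · 88 · 4; multiplying out mod 101: 68·88 = 5984 ≡ 25, then 25·4 = 100 ≡ 100. Thus 2^50 ≡ 100 ≡ −1 (mod 101).
The value −1 means 2 is a non-residue modulo 101, so n² ≡ 2 (mod 101) is impossible.

There is no such integer.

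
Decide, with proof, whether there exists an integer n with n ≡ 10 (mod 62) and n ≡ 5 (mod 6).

No such integer exists.

Reduce both congruences modulo 2, which divides 62 and 6: they say n ≡ 10 (mod 2) and n ≡ 5 (mod 2).
But 10 mod 2 = 0 while 5 mod 2 = 1, a contradiction.
Therefore no such n exists.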